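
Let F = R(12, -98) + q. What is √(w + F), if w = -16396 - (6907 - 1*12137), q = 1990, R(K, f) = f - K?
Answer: I*√9286 ≈ 96.364*I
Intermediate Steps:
F = 1880 (F = (-98 - 1*12) + 1990 = (-98 - 12) + 1990 = -110 + 1990 = 1880)
w = -11166 (w = -16396 - (6907 - 12137) = -16396 - 1*(-5230) = -16396 + 5230 = -11166)
√(w + F) = √(-11166 + 1880) = √(-9286) = I*√9286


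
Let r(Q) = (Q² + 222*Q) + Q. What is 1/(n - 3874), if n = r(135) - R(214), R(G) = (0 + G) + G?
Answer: 1/44028 ≈ 2.2713e-5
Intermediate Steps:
R(G) = 2*G (R(G) = G + G = 2*G)
r(Q) = Q² + 223*Q
n = 47902 (n = 135*(223 + 135) - 2*214 = 135*358 - 1*428 = 48330 - 428 = 47902)
1/(n - 3874) = 1/(47902 - 3874) = 1/44028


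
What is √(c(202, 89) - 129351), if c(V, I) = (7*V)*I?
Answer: I*√3505 ≈ 59.203*I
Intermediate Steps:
c(V, I) = 7*I*V
√(c(202, 89) - 129351) = √(7*89*202 - 129351) = √(125846 - 129351) = √(-3505) = I*√3505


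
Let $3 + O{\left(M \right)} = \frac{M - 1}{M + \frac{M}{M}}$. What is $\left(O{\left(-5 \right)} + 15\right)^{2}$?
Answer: $\frac{729}{4} \approx 182.25$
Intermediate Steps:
$O{\left(M \right)} = -3 + \frac{-1 + M}{1 + M}$ ($O{\left(M \right)} = -3 + \frac{M - 1}{M + \frac{M}{M}} = -3 + \frac{-1 + M}{M + 1} = -3 + \frac{-1 + M}{1 + M}$)
$\left(O{\left(-5 \right)} + 15\right)^{2} = \left(\frac{2 \left(-2 - -5\right)}{1 - 5} + 15\right)^{2} = \left(\frac{2 \left(-2 + 5\right)}{-4} + 15\right)^{2} = \left(2 \left(- \frac{1}{4}\right) 3 + 15\right)^{2} = \left(- \frac{3}{2} + 15\right)^{2} = \left(\frac{27}{2}\right)^{2} = \frac{729}{4}$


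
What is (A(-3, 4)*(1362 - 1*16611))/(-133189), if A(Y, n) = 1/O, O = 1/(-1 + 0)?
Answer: -15249/133189 ≈ -0.11449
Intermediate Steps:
O = -1 (O = 1/(-1) = -1)
A(Y, n) = -1 (A(Y, n) = 1/(-1) = -1)
(A(-3, 4)*(1362 - 1*16611))/(-133189) = -(1362 - 1*16611)/(-133189) = -(1362 - 16611)*(-1/133189) = -1*(-15249)*(-1/133189) = 15249*(-1/133189) = -15249/133189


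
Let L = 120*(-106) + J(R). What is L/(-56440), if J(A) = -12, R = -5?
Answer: 3183/14110 ≈ 0.22558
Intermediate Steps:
L = -12732 (L = 120*(-106) - 12 = -12720 - 12 = -12732)
L/(-56440) = -12732/(-56440) = -12732*(-1/56440) = 3183/14110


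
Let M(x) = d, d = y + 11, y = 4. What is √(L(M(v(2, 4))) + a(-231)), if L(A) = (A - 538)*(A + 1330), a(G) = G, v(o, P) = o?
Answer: 37*I*√514 ≈ 838.85*I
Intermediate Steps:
d = 15 (d = 4 + 11 = 15)
M(x) = 15
L(A) = (-538 + A)*(1330 + A)
√(L(M(v(2, 4))) + a(-231)) = √((-715540 + 15² + 792*15) - 231) = √((-715540 + 225 + 11880) - 231) = √(-703435 - 231) = √(-703666) = 37*I*√514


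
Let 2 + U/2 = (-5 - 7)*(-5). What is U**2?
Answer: 13456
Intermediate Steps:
U = 116 (U = -4 + 2*((-5 - 7)*(-5)) = -4 + 2*(-12*(-5)) = -4 + 2*60 = -4 + 120 = 116)
U**2 = 116**2 = 13456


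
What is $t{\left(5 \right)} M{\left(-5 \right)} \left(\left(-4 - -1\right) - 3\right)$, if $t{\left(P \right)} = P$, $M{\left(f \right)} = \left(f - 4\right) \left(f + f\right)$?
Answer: $-2700$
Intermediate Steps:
$M{\left(f \right)} = 2 f \left(-4 + f\right)$ ($M{\left(f \right)} = \left(-4 + f\right) 2 f = 2 f \left(-4 + f\right)$)
$t{\left(5 \right)} M{\left(-5 \right)} \left(\left(-4 - -1\right) - 3\right) = 5 \cdot 2 \left(-5\right) \left(-4 - 5\right) \left(\left(-4 - -1\right) - 3\right) = 5 \cdot 2 \left(-5\right) \left(-9\right) \left(\left(-4 + 1\right) - 3\right) = 5 \cdot 90 \left(-3 - 3\right) = 450 \left(-6\right) = -2700$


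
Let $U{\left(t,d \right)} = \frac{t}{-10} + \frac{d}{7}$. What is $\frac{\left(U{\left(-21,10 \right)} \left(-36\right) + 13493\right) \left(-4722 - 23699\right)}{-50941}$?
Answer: $\frac{13295599589}{1782935} \approx 7457.1$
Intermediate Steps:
$U{\left(t,d \right)} = - \frac{t}{10} + \frac{d}{7}$ ($U{\left(t,d \right)} = t \left(- \frac{1}{10}\right) + d \frac{1}{7} = - \frac{t}{10} + \frac{d}{7}$)
$\frac{\left(U{\left(-21,10 \right)} \left(-36\right) + 13493\right) \left(-4722 - 23699\right)}{-50941} = \frac{\left(\left(\left(- \frac{1}{10}\right) \left(-21\right) + \frac{1}{7} \cdot 10\right) \left(-36\right) + 13493\right) \left(-4722 - 23699\right)}{-50941} = \left(\left(\frac{21}{10} + \frac{10}{7}\right) \left(-36\right) + 13493\right) \left(-28421\right) \left(- \frac{1}{50941}\right) = \left(\frac{247}{70} \left(-36\right) + 13493\right) \left(-28421\right) \left(- \frac{1}{50941}\right) = \left(- \frac{4446}{35} + 13493\right) \left(-28421\right) \left(- \frac{1}{50941}\right) = \frac{467809}{35} \left(-28421\right) \left(- \frac{1}{50941}\right) = \left(- \frac{13295599589}{35}\right) \left(- \frac{1}{50941}\right) = \frac{13295599589}{1782935}$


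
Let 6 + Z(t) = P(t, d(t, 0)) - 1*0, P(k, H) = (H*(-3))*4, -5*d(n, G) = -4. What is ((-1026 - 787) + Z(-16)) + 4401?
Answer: 12862/5 ≈ 2572.4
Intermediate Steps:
d(n, G) = 4/5 (d(n, G) = -1/5*(-4) = 4/5)
P(k, H) = -12*H (P(k, H) = -3*H*4 = -12*H)
Z(t) = -78/5 (Z(t) = -6 + (-12*4/5 - 1*0) = -6 + (-48/5 + 0) = -6 - 48/5 = -78/5)
((-1026 - 787) + Z(-16)) + 4401 = ((-1026 - 787) - 78/5) + 4401 = (-1813 - 78/5) + 4401 = -9143/5 + 4401 = 12862/5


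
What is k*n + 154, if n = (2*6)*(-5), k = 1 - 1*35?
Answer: 2194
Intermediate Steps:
k = -34 (k = 1 - 35 = -34)
n = -60 (n = 12*(-5) = -60)
k*n + 154 = -34*(-60) + 154 = 2040 + 154 = 2194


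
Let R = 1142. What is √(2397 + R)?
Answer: √3539 ≈ 59.490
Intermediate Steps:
√(2397 + R) = √(2397 + 1142) = √3539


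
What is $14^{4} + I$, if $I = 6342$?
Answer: $44758$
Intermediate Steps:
$14^{4} + I = 14^{4} + 6342 = 38416 + 6342 = 44758$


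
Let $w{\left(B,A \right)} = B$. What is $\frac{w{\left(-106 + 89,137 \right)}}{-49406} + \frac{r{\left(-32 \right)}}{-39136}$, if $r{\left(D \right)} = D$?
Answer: $\frac{70197}{60423538} \approx 0.0011617$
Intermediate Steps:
$\frac{w{\left(-106 + 89,137 \right)}}{-49406} + \frac{r{\left(-32 \right)}}{-39136} = \frac{-106 + 89}{-49406} - \frac{32}{-39136} = \left(-17\right) \left(- \frac{1}{49406}\right) - - \frac{1}{1223} = \frac{17}{49406} + \frac{1}{1223} = \frac{70197}{60423538}$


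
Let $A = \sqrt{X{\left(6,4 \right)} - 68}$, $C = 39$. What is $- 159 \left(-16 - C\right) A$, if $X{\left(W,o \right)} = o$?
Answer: $69960 i \approx 69960.0 i$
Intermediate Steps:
$A = 8 i$ ($A = \sqrt{4 - 68} = \sqrt{-64} = 8 i \approx 8.0 i$)
$- 159 \left(-16 - C\right) A = - 159 \left(-16 - 39\right) 8 i = \left(-159\right) \left(-55\right) 8 i = 8745 \cdot 8 i = 69960 i$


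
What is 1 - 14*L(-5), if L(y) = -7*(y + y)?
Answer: -979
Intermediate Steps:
L(y) = -14*y
1 - 14*L(-5) = 1 - (-196)*(-5) = 1 - 14*70 = 1 - 980 = -979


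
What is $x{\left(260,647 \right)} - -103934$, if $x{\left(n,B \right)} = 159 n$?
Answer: $145274$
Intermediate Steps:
$x{\left(260,647 \right)} - -103934 = 159 \cdot 260 - -103934 = 41340 + 103934 = 145274$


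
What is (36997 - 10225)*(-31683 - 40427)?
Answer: -1930528920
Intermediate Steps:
(36997 - 10225)*(-31683 - 40427) = 26772*(-72110) = -1930528920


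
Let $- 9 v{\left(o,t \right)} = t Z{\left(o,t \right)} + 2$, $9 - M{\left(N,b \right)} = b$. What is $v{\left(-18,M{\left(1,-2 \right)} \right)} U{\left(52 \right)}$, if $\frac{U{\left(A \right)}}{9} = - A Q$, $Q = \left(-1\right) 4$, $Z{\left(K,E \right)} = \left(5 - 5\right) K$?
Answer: $-416$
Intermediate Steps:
$Z{\left(K,E \right)} = 0$ ($Z{\left(K,E \right)} = 0 K = 0$)
$M{\left(N,b \right)} = 9 - b$
$v{\left(o,t \right)} = - \frac{2}{9}$ ($v{\left(o,t \right)} = - \frac{t 0 + 2}{9} = - \frac{0 + 2}{9} = \left(- \frac{1}{9}\right) 2 = - \frac{2}{9}$)
$Q = -4$
$U{\left(A \right)} = 36 A$ ($U{\left(A \right)} = 9 - A \left(-4\right) = 9 \cdot 4 A = 36 A$)
$v{\left(-18,M{\left(1,-2 \right)} \right)} U{\left(52 \right)} = - \frac{2 \cdot 36 \cdot 52}{9} = \left(- \frac{2}{9}\right) 1872 = -416$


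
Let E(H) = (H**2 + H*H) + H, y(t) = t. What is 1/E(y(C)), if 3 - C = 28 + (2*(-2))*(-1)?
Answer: 1/1653 ≈ 0.00060496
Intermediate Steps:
C = -29 (C = 3 - (28 + (2*(-2))*(-1)) = 3 - (28 - 4*(-1)) = 3 - (28 + 4) = 3 - 1*32 = 3 - 32 = -29)
E(H) = H + 2*H**2 (E(H) = (H**2 + H**2) + H = 2*H**2 + H = H + 2*H**2)
1/E(y(C)) = 1/(-29*(1 + 2*(-29))) = 1/(-29*(1 - 58)) = 1/(-29*(-57)) = 1/1653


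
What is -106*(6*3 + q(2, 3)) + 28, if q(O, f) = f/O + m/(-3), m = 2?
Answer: -5905/3 ≈ -1968.3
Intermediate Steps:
q(O, f) = -⅔ + f/O (q(O, f) = f/O + 2/(-3) = f/O + 2*(-⅓) = f/O - ⅔ = -⅔ + f/O)
-106*(6*3 + q(2, 3)) + 28 = -106*(6*3 + (-⅔ + 3/2)) + 28 = -106*(18 + (-⅔ + 3*(½))) + 28 = -106*(18 + (-⅔ + 3/2)) + 28 = -106*(18 + ⅚) + 28 = -106*113/6 + 28 = -5989/3 + 28 = -5905/3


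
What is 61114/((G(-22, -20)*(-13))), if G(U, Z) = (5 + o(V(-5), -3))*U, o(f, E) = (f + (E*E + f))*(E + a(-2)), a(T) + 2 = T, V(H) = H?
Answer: 30557/1716 ≈ 17.807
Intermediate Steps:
a(T) = -2 + T
o(f, E) = (-4 + E)*(E**2 + 2*f) (o(f, E) = (f + (E*E + f))*(E + (-2 - 2)) = (f + (E**2 + f))*(E - 4) = (f + (f + E**2))*(-4 + E) = (E**2 + 2*f)*(-4 + E) = (-4 + E)*(E**2 + 2*f))
G(U, Z) = 12*U (G(U, Z) = (5 + ((-3)**3 - 8*(-5) - 4*(-3)**2 + 2*(-3)*(-5)))*U = (5 + (-27 + 40 - 4*9 + 30))*U = (5 + (-27 + 40 - 36 + 30))*U = (5 + 7)*U = 12*U)
61114/((G(-22, -20)*(-13))) = 61114/(((12*(-22))*(-13))) = 61114/((-264*(-13))) = 61114/3432 = 61114*(1/3432) = 30557/1716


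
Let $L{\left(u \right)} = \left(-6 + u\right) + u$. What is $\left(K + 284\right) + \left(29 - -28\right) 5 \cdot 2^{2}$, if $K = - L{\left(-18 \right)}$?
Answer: $1466$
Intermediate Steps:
$L{\left(u \right)} = -6 + 2 u$
$K = 42$ ($K = - (-6 + 2 \left(-18\right)) = - (-6 - 36) = \left(-1\right) \left(-42\right) = 42$)
$\left(K + 284\right) + \left(29 - -28\right) 5 \cdot 2^{2} = \left(42 + 284\right) + \left(29 - -28\right) 5 \cdot 2^{2} = 326 + \left(29 + 28\right) 5 \cdot 4 = 326 + 57 \cdot 20 = 326 + 1140 = 1466$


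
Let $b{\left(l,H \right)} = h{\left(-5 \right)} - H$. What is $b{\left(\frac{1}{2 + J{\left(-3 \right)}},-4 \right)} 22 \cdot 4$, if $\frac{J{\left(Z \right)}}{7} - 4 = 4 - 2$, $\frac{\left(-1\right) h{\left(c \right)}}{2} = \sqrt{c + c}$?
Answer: $352 - 176 i \sqrt{10} \approx 352.0 - 556.56 i$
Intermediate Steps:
$h{\left(c \right)} = - 2 \sqrt{2} \sqrt{c}$ ($h{\left(c \right)} = - 2 \sqrt{c + c} = - 2 \sqrt{2 c} = - 2 \sqrt{2} \sqrt{c}$)
$J{\left(Z \right)} = 42$ ($J{\left(Z \right)} = 28 + 7 \left(4 - 2\right) = 28 + 7 \cdot 2 = 28 + 14 = 42$)
$b{\left(l,H \right)} = - H - 2 i \sqrt{10}$ ($b{\left(l,H \right)} = - 2 \sqrt{2} \sqrt{-5} - H = - 2 \sqrt{2} i \sqrt{5} - H = - 2 i \sqrt{10} - H = - H - 2 i \sqrt{10}$)
$b{\left(\frac{1}{2 + J{\left(-3 \right)}},-4 \right)} 22 \cdot 4 = \left(\left(-1\right) \left(-4\right) - 2 i \sqrt{10}\right) 22 \cdot 4 = \left(4 - 2 i \sqrt{10}\right) 22 \cdot 4 = \left(88 - 44 i \sqrt{10}\right) 4 = 352 - 176 i \sqrt{10}$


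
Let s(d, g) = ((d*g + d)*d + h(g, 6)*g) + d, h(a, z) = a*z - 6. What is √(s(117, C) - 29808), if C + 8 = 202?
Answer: 2*√716079 ≈ 1692.4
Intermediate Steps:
C = 194 (C = -8 + 202 = 194)
h(a, z) = -6 + a*z
s(d, g) = d + d*(d + d*g) + g*(-6 + 6*g) (s(d, g) = ((d*g + d)*d + (-6 + g*6)*g) + d = ((d + d*g)*d + (-6 + 6*g)*g) + d = (d*(d + d*g) + g*(-6 + 6*g)) + d = d + d*(d + d*g) + g*(-6 + 6*g))
√(s(117, C) - 29808) = √((117 + 117² + 194*117² + 6*194*(-1 + 194)) - 29808) = √((117 + 13689 + 194*13689 + 6*194*193) - 29808) = √((117 + 13689 + 2655666 + 224652) - 29808) = √(2894124 - 29808) = √2864316 = 2*√716079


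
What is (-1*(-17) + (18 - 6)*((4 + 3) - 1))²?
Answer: 7921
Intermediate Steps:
(-1*(-17) + (18 - 6)*((4 + 3) - 1))² = (17 + 12*(7 - 1))² = (17 + 12*6)² = (17 + 72)² = 89² = 7921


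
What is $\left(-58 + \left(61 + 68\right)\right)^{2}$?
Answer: $5041$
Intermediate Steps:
$\left(-58 + \left(61 + 68\right)\right)^{2} = \left(-58 + 129\right)^{2} = 71^{2} = 5041$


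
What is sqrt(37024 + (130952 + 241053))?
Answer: sqrt(409029) ≈ 639.55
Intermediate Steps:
sqrt(37024 + (130952 + 241053)) = sqrt(37024 + 372005) = sqrt(409029)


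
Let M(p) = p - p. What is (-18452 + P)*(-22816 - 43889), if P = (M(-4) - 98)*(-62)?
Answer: 825541080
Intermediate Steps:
M(p) = 0
P = 6076 (P = (0 - 98)*(-62) = -98*(-62) = 6076)
(-18452 + P)*(-22816 - 43889) = (-18452 + 6076)*(-22816 - 43889) = -12376*(-66705) = 825541080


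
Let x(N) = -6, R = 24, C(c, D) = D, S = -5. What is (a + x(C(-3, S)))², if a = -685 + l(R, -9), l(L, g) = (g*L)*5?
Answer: 3136441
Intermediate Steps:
l(L, g) = 5*L*g (l(L, g) = (L*g)*5 = 5*L*g)
a = -1765 (a = -685 + 5*24*(-9) = -685 - 1080 = -1765)
(a + x(C(-3, S)))² = (-1765 - 6)² = (-1771)² = 3136441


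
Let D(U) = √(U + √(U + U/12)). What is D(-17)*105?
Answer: 35*3^(¾)*√(-68*√3 + 2*I*√221)/2 ≈ 54.22 + 436.31*I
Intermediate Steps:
D(U) = √(U + √39*√U/6) (D(U) = √(U + √(U + U*(1/12))) = √(U + √(U + U/12)) = √(U + √(13*U/12)) = √(U + √39*√U/6))
D(-17)*105 = (3^(¾)*√(2*√13*√(-17) + 4*(-17)*√3)/6)*105 = (3^(¾)*√(2*√13*(I*√17) - 68*√3)/6)*105 = (3^(¾)*√(2*I*√221 - 68*√3)/6)*105 = (3^(¾)*√(-68*√3 + 2*I*√221)/6)*105 = 35*3^(¾)*√(-68*√3 + 2*I*√221)/2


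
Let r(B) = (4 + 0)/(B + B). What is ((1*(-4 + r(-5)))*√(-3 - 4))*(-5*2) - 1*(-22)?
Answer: 22 + 44*I*√7 ≈ 22.0 + 116.41*I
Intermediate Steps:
r(B) = 2/B (r(B) = 4/((2*B)) = 4*(1/(2*B)) = 2/B)
((1*(-4 + r(-5)))*√(-3 - 4))*(-5*2) - 1*(-22) = ((1*(-4 + 2/(-5)))*√(-3 - 4))*(-5*2) - 1*(-22) = ((1*(-4 + 2*(-⅕)))*√(-7))*(-10) + 22 = ((1*(-4 - ⅖))*(I*√7))*(-10) + 22 = ((1*(-22/5))*(I*√7))*(-10) + 22 = -22*I*√7/5*(-10) + 22 = 44*I*√7 + 22 = 22 + 44*I*√7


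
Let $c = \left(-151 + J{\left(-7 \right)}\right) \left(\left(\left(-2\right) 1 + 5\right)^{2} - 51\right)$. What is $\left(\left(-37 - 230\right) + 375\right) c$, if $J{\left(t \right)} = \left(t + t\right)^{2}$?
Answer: $-204120$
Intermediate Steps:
$J{\left(t \right)} = 4 t^{2}$ ($J{\left(t \right)} = \left(2 t\right)^{2} = 4 t^{2}$)
$c = -1890$ ($c = \left(-151 + 4 \left(-7\right)^{2}\right) \left(\left(\left(-2\right) 1 + 5\right)^{2} - 51\right) = \left(-151 + 4 \cdot 49\right) \left(\left(-2 + 5\right)^{2} - 51\right) = \left(-151 + 196\right) \left(3^{2} - 51\right) = 45 \left(9 - 51\right) = 45 \left(-42\right) = -1890$)
$\left(\left(-37 - 230\right) + 375\right) c = \left(\left(-37 - 230\right) + 375\right) \left(-1890\right) = \left(-267 + 375\right) \left(-1890\right) = 108 \left(-1890\right) = -204120$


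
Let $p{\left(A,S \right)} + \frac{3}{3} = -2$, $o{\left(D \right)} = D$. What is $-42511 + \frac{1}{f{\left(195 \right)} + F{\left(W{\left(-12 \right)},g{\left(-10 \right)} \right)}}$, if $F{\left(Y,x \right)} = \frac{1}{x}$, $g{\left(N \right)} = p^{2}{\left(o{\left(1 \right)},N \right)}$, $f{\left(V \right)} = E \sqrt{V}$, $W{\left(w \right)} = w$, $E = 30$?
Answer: $- \frac{604315077998}{14215499} + \frac{2430 \sqrt{195}}{14215499} \approx -42511.0$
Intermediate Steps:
$p{\left(A,S \right)} = -3$ ($p{\left(A,S \right)} = -1 - 2 = -3$)
$f{\left(V \right)} = 30 \sqrt{V}$
$g{\left(N \right)} = 9$ ($g{\left(N \right)} = \left(-3\right)^{2} = 9$)
$-42511 + \frac{1}{f{\left(195 \right)} + F{\left(W{\left(-12 \right)},g{\left(-10 \right)} \right)}} = -42511 + \frac{1}{30 \sqrt{195} + \frac{1}{9}} = -42511 + \frac{1}{\frac{1}{9} + 30 \sqrt{195}}$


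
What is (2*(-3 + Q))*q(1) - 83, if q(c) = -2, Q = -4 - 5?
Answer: -35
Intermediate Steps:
Q = -9
(2*(-3 + Q))*q(1) - 83 = (2*(-3 - 9))*(-2) - 83 = (2*(-12))*(-2) - 83 = -24*(-2) - 83 = 48 - 83 = -35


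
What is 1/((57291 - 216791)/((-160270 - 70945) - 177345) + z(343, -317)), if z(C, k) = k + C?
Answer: 20428/539103 ≈ 0.037893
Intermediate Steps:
z(C, k) = C + k
1/((57291 - 216791)/((-160270 - 70945) - 177345) + z(343, -317)) = 1/((57291 - 216791)/((-160270 - 70945) - 177345) + (343 - 317)) = 1/(-159500/(-231215 - 177345) + 26) = 1/(-159500/(-408560) + 26) = 1/(-159500*(-1/408560) + 26) = 1/(7975/20428 + 26) = 1/(539103/20428) = 20428/539103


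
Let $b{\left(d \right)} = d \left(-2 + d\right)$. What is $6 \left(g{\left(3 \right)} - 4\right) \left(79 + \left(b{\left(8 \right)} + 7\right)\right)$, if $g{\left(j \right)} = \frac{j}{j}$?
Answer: $-2412$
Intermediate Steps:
$g{\left(j \right)} = 1$
$6 \left(g{\left(3 \right)} - 4\right) \left(79 + \left(b{\left(8 \right)} + 7\right)\right) = 6 \left(1 - 4\right) \left(79 + \left(8 \left(-2 + 8\right) + 7\right)\right) = 6 \left(-3\right) \left(79 + \left(8 \cdot 6 + 7\right)\right) = - 18 \left(79 + \left(48 + 7\right)\right) = - 18 \left(79 + 55\right) = \left(-18\right) 134 = -2412$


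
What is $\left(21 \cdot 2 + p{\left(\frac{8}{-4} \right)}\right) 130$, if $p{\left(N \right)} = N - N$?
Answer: $5460$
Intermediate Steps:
$p{\left(N \right)} = 0$
$\left(21 \cdot 2 + p{\left(\frac{8}{-4} \right)}\right) 130 = \left(21 \cdot 2 + 0\right) 130 = \left(42 + 0\right) 130 = 42 \cdot 130 = 5460$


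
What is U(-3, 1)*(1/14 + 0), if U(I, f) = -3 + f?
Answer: -⅐ ≈ -0.14286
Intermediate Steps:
U(-3, 1)*(1/14 + 0) = (-3 + 1)*(1/14 + 0) = -2*(1/14 + 0) = -2*1/14 = -⅐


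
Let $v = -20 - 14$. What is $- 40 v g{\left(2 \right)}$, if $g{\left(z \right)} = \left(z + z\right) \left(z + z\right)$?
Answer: $21760$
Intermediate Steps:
$v = -34$ ($v = -20 - 14 = -34$)
$g{\left(z \right)} = 4 z^{2}$ ($g{\left(z \right)} = 2 z 2 z = 4 z^{2}$)
$- 40 v g{\left(2 \right)} = \left(-40\right) \left(-34\right) 4 \cdot 2^{2} = 1360 \cdot 4 \cdot 4 = 1360 \cdot 16 = 21760$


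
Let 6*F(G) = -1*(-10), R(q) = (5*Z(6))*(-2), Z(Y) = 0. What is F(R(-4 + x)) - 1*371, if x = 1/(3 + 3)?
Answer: -1108/3 ≈ -369.33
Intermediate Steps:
x = ⅙ (x = 1/6 = ⅙ ≈ 0.16667)
R(q) = 0 (R(q) = (5*0)*(-2) = 0*(-2) = 0)
F(G) = 5/3 (F(G) = (-1*(-10))/6 = (⅙)*10 = 5/3)
F(R(-4 + x)) - 1*371 = 5/3 - 1*371 = 5/3 - 371 = -1108/3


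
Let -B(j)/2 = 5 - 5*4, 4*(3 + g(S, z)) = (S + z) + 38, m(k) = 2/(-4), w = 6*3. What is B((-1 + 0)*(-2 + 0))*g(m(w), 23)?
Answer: 1455/4 ≈ 363.75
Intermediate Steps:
w = 18
m(k) = -½ (m(k) = 2*(-¼) = -½)
g(S, z) = 13/2 + S/4 + z/4 (g(S, z) = -3 + ((S + z) + 38)/4 = -3 + (38 + S + z)/4 = -3 + (19/2 + S/4 + z/4) = 13/2 + S/4 + z/4)
B(j) = 30 (B(j) = -2*(5 - 5*4) = -2*(5 - 20) = -2*(-15) = 30)
B((-1 + 0)*(-2 + 0))*g(m(w), 23) = 30*(13/2 + (¼)*(-½) + (¼)*23) = 30*(13/2 - ⅛ + 23/4) = 30*(97/8) = 1455/4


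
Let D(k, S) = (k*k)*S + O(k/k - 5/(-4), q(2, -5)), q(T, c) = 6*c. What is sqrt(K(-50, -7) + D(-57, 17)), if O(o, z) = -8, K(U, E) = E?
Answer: sqrt(55218) ≈ 234.99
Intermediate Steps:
D(k, S) = -8 + S*k**2 (D(k, S) = (k*k)*S - 8 = k**2*S - 8 = S*k**2 - 8 = -8 + S*k**2)
sqrt(K(-50, -7) + D(-57, 17)) = sqrt(-7 + (-8 + 17*(-57)**2)) = sqrt(-7 + (-8 + 17*3249)) = sqrt(-7 + (-8 + 55233)) = sqrt(-7 + 55225) = sqrt(55218)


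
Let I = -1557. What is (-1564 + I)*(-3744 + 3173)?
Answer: 1782091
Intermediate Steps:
(-1564 + I)*(-3744 + 3173) = (-1564 - 1557)*(-3744 + 3173) = -3121*(-571) = 1782091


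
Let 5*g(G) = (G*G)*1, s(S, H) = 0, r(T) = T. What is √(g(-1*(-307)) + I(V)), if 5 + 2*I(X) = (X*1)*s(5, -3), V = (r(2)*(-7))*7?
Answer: √1884730/10 ≈ 137.29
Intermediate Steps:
V = -98 (V = (2*(-7))*7 = -14*7 = -98)
I(X) = -5/2 (I(X) = -5/2 + ((X*1)*0)/2 = -5/2 + (X*0)/2 = -5/2 + (½)*0 = -5/2 + 0 = -5/2)
g(G) = G²/5 (g(G) = ((G*G)*1)/5 = (G²*1)/5 = G²/5)
√(g(-1*(-307)) + I(V)) = √((-1*(-307))²/5 - 5/2) = √((⅕)*307² - 5/2) = √((⅕)*94249 - 5/2) = √(94249/5 - 5/2) = √(188473/10) = √1884730/10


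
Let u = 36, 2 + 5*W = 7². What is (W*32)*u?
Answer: 54144/5 ≈ 10829.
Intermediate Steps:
W = 47/5 (W = -⅖ + (⅕)*7² = -⅖ + (⅕)*49 = -⅖ + 49/5 = 47/5 ≈ 9.4000)
(W*32)*u = ((47/5)*32)*36 = (1504/5)*36 = 54144/5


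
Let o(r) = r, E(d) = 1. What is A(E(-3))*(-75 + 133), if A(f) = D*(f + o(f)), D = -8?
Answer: -928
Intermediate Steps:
A(f) = -16*f (A(f) = -8*(f + f) = -16*f)
A(E(-3))*(-75 + 133) = (-16*1)*(-75 + 133) = -16*58 = -928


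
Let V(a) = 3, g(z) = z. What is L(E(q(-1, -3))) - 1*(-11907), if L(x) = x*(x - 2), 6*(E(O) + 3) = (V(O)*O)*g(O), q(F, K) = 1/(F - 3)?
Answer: 12207873/1024 ≈ 11922.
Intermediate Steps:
q(F, K) = 1/(-3 + F)
E(O) = -3 + O²/2 (E(O) = -3 + ((3*O)*O)/6 = -3 + (3*O²)/6 = -3 + O²/2)
L(x) = x*(-2 + x)
L(E(q(-1, -3))) - 1*(-11907) = (-3 + (1/(-3 - 1))²/2)*(-2 + (-3 + (1/(-3 - 1))²/2)) - 1*(-11907) = (-3 + (1/(-4))²/2)*(-2 + (-3 + (1/(-4))²/2)) + 11907 = (-3 + (-¼)²/2)*(-2 + (-3 + (-¼)²/2)) + 11907 = (-3 + (½)*(1/16))*(-2 + (-3 + (½)*(1/16))) + 11907 = (-3 + 1/32)*(-2 + (-3 + 1/32)) + 11907 = -95*(-2 - 95/32)/32 + 11907 = -95/32*(-159/32) + 11907 = 15105/1024 + 11907 = 12207873/1024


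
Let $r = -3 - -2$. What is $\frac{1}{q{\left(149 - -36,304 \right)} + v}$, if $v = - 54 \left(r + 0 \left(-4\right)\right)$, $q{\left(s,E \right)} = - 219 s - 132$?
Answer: $- \frac{1}{40593} \approx -2.4635 \cdot 10^{-5}$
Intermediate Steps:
$q{\left(s,E \right)} = -132 - 219 s$
$r = -1$ ($r = -3 + 2 = -1$)
$v = 54$ ($v = - 54 \left(-1 + 0 \left(-4\right)\right) = - 54 \left(-1 + 0\right) = \left(-54\right) \left(-1\right) = 54$)
$\frac{1}{q{\left(149 - -36,304 \right)} + v} = \frac{1}{\left(-132 - 219 \left(149 - -36\right)\right) + 54} = \frac{1}{\left(-132 - 219 \left(149 + 36\right)\right) + 54} = \frac{1}{\left(-132 - 40515\right) + 54} = \frac{1}{-40647 + 54} = \frac{1}{-40593} = - \frac{1}{40593}$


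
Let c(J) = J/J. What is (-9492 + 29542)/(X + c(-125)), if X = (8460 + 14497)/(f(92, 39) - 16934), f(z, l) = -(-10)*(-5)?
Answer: -30957200/543 ≈ -57011.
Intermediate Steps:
c(J) = 1
f(z, l) = -50 (f(z, l) = -1*50 = -50)
X = -2087/1544 (X = (8460 + 14497)/(-50 - 16934) = 22957/(-16984) = 22957*(-1/16984) = -2087/1544 ≈ -1.3517)
(-9492 + 29542)/(X + c(-125)) = (-9492 + 29542)/(-2087/1544 + 1) = 20050/(-543/1544) = 20050*(-1544/543) = -30957200/543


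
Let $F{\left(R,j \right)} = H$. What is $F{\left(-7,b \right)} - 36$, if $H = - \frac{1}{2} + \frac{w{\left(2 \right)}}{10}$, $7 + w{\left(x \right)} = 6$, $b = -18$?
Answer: $- \frac{183}{5} \approx -36.6$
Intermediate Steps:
$w{\left(x \right)} = -1$ ($w{\left(x \right)} = -7 + 6 = -1$)
$H = - \frac{3}{5}$ ($H = - \frac{1}{2} - \frac{1}{10} = - \frac{3}{5} \approx -0.6$)
$F{\left(R,j \right)} = - \frac{3}{5}$
$F{\left(-7,b \right)} - 36 = - \frac{3}{5} - 36 = - \frac{183}{5}$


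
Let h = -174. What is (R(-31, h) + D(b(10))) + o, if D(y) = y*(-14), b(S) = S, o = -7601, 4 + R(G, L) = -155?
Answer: -7900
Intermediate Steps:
R(G, L) = -159 (R(G, L) = -4 - 155 = -159)
D(y) = -14*y
(R(-31, h) + D(b(10))) + o = (-159 - 14*10) - 7601 = (-159 - 140) - 7601 = -299 - 7601 = -7900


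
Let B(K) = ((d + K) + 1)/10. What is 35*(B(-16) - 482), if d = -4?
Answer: -33873/2 ≈ -16937.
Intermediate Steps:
B(K) = -3/10 + K/10 (B(K) = ((-4 + K) + 1)/10 = (-3 + K)*(⅒) = -3/10 + K/10)
35*(B(-16) - 482) = 35*((-3/10 + (⅒)*(-16)) - 482) = 35*((-3/10 - 8/5) - 482) = 35*(-19/10 - 482) = 35*(-4839/10) = -33873/2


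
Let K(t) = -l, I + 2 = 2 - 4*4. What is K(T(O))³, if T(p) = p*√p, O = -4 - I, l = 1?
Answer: -1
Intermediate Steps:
I = -16 (I = -2 + (2 - 4*4) = -2 + (2 - 16) = -2 - 14 = -16)
O = 12 (O = -4 - 1*(-16) = -4 + 16 = 12)
T(p) = p^(3/2)
K(t) = -1 (K(t) = -1*1 = -1)
K(T(O))³ = (-1)³ = -1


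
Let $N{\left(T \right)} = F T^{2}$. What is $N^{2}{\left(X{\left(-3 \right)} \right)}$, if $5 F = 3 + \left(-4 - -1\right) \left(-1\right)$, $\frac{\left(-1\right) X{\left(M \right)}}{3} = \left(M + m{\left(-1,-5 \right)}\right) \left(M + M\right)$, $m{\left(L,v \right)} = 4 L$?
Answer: $\frac{9073705536}{25} \approx 3.6295 \cdot 10^{8}$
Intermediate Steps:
$X{\left(M \right)} = - 6 M \left(-4 + M\right)$ ($X{\left(M \right)} = - 3 \left(M + 4 \left(-1\right)\right) \left(M + M\right) = - 3 \left(M - 4\right) 2 M = - 3 \left(-4 + M\right) 2 M = - 3 \cdot 2 M \left(-4 + M\right) = - 6 M \left(-4 + M\right)$)
$F = \frac{6}{5}$ ($F = \frac{3 + \left(-4 - -1\right) \left(-1\right)}{5} = \frac{3 + \left(-4 + 1\right) \left(-1\right)}{5} = \frac{3 - -3}{5} = \frac{3 + 3}{5} = \frac{1}{5} \cdot 6 = \frac{6}{5} \approx 1.2$)
$N{\left(T \right)} = \frac{6 T^{2}}{5}$
$N^{2}{\left(X{\left(-3 \right)} \right)} = \left(\frac{6 \left(6 \left(-3\right) \left(4 - -3\right)\right)^{2}}{5}\right)^{2} = \left(\frac{6 \left(6 \left(-3\right) \left(4 + 3\right)\right)^{2}}{5}\right)^{2} = \left(\frac{6 \left(6 \left(-3\right) 7\right)^{2}}{5}\right)^{2} = \left(\frac{6 \left(-126\right)^{2}}{5}\right)^{2} = \left(\frac{6}{5} \cdot 15876\right)^{2} = \left(\frac{95256}{5}\right)^{2} = \frac{9073705536}{25}$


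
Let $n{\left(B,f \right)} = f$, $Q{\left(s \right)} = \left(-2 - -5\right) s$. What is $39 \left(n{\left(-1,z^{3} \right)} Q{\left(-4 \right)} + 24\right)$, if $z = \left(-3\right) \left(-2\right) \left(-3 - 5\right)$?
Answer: $51757992$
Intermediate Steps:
$z = -48$ ($z = 6 \left(-8\right) = -48$)
$Q{\left(s \right)} = 3 s$ ($Q{\left(s \right)} = \left(-2 + 5\right) s = 3 s$)
$39 \left(n{\left(-1,z^{3} \right)} Q{\left(-4 \right)} + 24\right) = 39 \left(\left(-48\right)^{3} \cdot 3 \left(-4\right) + 24\right) = 39 \left(\left(-110592\right) \left(-12\right) + 24\right) = 39 \left(1327104 + 24\right) = 39 \cdot 1327128 = 51757992$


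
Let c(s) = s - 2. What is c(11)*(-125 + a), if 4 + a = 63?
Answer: -594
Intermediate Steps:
a = 59 (a = -4 + 63 = 59)
c(s) = -2 + s
c(11)*(-125 + a) = (-2 + 11)*(-125 + 59) = 9*(-66) = -594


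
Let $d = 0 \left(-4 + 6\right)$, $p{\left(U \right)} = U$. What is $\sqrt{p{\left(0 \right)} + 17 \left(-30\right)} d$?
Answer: $0$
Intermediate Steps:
$d = 0$ ($d = 0 \cdot 2 = 0$)
$\sqrt{p{\left(0 \right)} + 17 \left(-30\right)} d = \sqrt{0 + 17 \left(-30\right)} 0 = \sqrt{0 - 510} \cdot 0 = \sqrt{-510} \cdot 0 = i \sqrt{510} \cdot 0 = 0$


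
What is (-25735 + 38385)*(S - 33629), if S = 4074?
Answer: -373870750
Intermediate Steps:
(-25735 + 38385)*(S - 33629) = (-25735 + 38385)*(4074 - 33629) = 12650*(-29555) = -373870750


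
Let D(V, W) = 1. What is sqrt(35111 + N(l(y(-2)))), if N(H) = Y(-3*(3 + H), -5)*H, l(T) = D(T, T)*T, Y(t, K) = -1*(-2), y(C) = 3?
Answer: sqrt(35117) ≈ 187.40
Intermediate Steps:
Y(t, K) = 2
l(T) = T (l(T) = 1*T = T)
N(H) = 2*H
sqrt(35111 + N(l(y(-2)))) = sqrt(35111 + 2*3) = sqrt(35111 + 6) = sqrt(35117)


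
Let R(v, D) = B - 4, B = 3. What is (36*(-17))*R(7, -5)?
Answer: 612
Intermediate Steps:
R(v, D) = -1 (R(v, D) = 3 - 4 = -1)
(36*(-17))*R(7, -5) = (36*(-17))*(-1) = -612*(-1) = 612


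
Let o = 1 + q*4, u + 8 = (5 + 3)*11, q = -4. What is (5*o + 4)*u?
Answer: -5680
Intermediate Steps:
u = 80 (u = -8 + (5 + 3)*11 = -8 + 8*11 = -8 + 88 = 80)
o = -15 (o = 1 - 4*4 = 1 - 16 = -15)
(5*o + 4)*u = (5*(-15) + 4)*80 = (-75 + 4)*80 = -71*80 = -5680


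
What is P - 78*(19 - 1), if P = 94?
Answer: -1310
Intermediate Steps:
P - 78*(19 - 1) = 94 - 78*(19 - 1) = 94 - 78*18 = 94 - 1404 = -1310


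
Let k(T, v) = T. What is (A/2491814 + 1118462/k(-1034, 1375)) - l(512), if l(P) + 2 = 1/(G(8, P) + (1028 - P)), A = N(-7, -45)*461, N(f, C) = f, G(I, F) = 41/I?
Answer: -527161423886807/488253510602 ≈ -1079.7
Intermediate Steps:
A = -3227 (A = -7*461 = -3227)
l(P) = -2 + 1/(8265/8 - P) (l(P) = -2 + 1/(41/8 + (1028 - P)) = -2 + 1/(8265/8 - P))
(A/2491814 + 1118462/k(-1034, 1375)) - l(512) = (-3227/2491814 + 1118462/(-1034)) - 2*(-8261 + 8*512)/(8265 - 8*512) = (-3227*1/2491814 + 1118462*(-1/1034)) - 2*(-8261 + 4096)/(8265 - 4096) = (-3227/2491814 - 559231/517) - 2*(-4165)/4169 = -1393501303393/1288267838 - 2*(-4165)/4169 = -1393501303393/1288267838 - 1*(-8330/4169) = -1393501303393/1288267838 + 8330/4169 = -527161423886807/488253510602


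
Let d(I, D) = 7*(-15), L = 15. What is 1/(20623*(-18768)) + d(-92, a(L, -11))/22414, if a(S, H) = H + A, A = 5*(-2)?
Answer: -2902895081/619670994864 ≈ -0.0046846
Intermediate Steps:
A = -10
a(S, H) = -10 + H (a(S, H) = H - 10 = -10 + H)
d(I, D) = -105
1/(20623*(-18768)) + d(-92, a(L, -11))/22414 = 1/(20623*(-18768)) - 105/22414 = (1/20623)*(-1/18768) - 105*1/22414 = -1/387052464 - 15/3202 = -2902895081/619670994864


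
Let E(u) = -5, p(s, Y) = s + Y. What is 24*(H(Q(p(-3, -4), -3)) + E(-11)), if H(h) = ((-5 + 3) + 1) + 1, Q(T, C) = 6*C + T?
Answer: -120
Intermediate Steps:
p(s, Y) = Y + s
Q(T, C) = T + 6*C
H(h) = 0 (H(h) = (-2 + 1) + 1 = -1 + 1 = 0)
24*(H(Q(p(-3, -4), -3)) + E(-11)) = 24*(0 - 5) = 24*(-5) = -120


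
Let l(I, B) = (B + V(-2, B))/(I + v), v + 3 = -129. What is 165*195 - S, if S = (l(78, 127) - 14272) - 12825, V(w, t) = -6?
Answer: 3200809/54 ≈ 59274.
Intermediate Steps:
v = -132 (v = -3 - 129 = -132)
l(I, B) = (-6 + B)/(-132 + I) (l(I, B) = (B - 6)/(I - 132) = (-6 + B)/(-132 + I))
S = -1463359/54 (S = ((-6 + 127)/(-132 + 78) - 14272) - 12825 = (121/(-54) - 14272) - 12825 = (-1/54*121 - 14272) - 12825 = (-121/54 - 14272) - 12825 = -770809/54 - 12825 = -1463359/54 ≈ -27099.)
165*195 - S = 165*195 - 1*(-1463359/54) = 32175 + 1463359/54 = 3200809/54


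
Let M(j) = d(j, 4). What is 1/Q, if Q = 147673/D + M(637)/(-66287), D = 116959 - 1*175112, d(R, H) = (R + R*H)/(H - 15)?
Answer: -3261743617/8268583412 ≈ -0.39447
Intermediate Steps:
d(R, H) = (R + H*R)/(-15 + H)
D = -58153 (D = 116959 - 175112 = -58153)
M(j) = -5*j/11 (M(j) = j*(1 + 4)/(-15 + 4) = j*5/(-11) = j*(-1/11)*5 = -5*j/11)
Q = -8268583412/3261743617 (Q = 147673/(-58153) - 5/11*637/(-66287) = 147673*(-1/58153) - 3185/11*(-1/66287) = -147673/58153 + 245/56089 = -8268583412/3261743617 ≈ -2.5350)
1/Q = 1/(-8268583412/3261743617) = -3261743617/8268583412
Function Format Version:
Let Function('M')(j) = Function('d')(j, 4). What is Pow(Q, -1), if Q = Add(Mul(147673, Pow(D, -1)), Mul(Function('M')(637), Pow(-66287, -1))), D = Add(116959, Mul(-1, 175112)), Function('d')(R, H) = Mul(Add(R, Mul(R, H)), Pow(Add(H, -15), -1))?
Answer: Rational(-3261743617, 8268583412) ≈ -0.39447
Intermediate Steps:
Function('d')(R, H) = Mul(Pow(Add(-15, H), -1), Add(R, Mul(H, R))) (Function('d')(R, H) = Mul(Add(R, Mul(H, R)), Pow(Add(-15, H), -1)) = Mul(Pow(Add(-15, H), -1), Add(R, Mul(H, R))))
D = -58153 (D = Add(116959, -175112) = -58153)
Function('M')(j) = Mul(Rational(-5, 11), j) (Function('M')(j) = Mul(j, Pow(Add(-15, 4), -1), Add(1, 4)) = Mul(j, Pow(-11, -1), 5) = Mul(j, Rational(-1, 11), 5) = Mul(Rational(-5, 11), j))
Q = Rational(-8268583412, 3261743617) (Q = Add(Mul(147673, Pow(-58153, -1)), Mul(Mul(Rational(-5, 11), 637), Pow(-66287, -1))) = Add(Mul(147673, Rational(-1, 58153)), Mul(Rational(-3185, 11), Rational(-1, 66287))) = Add(Rational(-147673, 58153), Rational(245, 56089)) = Rational(-8268583412, 3261743617) ≈ -2.5350)
Pow(Q, -1) = Pow(Rational(-8268583412, 3261743617), -1) = Rational(-3261743617, 8268583412)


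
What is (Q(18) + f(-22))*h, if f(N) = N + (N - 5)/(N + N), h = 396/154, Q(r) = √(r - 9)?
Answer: -7281/154 ≈ -47.279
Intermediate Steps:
Q(r) = √(-9 + r)
h = 18/7 (h = 396*(1/154) = 18/7 ≈ 2.5714)
f(N) = N + (-5 + N)/(2*N) (f(N) = N + (-5 + N)/((2*N)) = N + (1/(2*N))*(-5 + N) = N + (-5 + N)/(2*N))
(Q(18) + f(-22))*h = (√(-9 + 18) + (½ - 22 - 5/2/(-22)))*(18/7) = (√9 + (½ - 22 - 5/2*(-1/22)))*(18/7) = (3 + (½ - 22 + 5/44))*(18/7) = (3 - 941/44)*(18/7) = -809/44*18/7 = -7281/154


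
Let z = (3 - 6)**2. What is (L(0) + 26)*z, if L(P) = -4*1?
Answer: 198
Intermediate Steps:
z = 9 (z = (-3)**2 = 9)
L(P) = -4
(L(0) + 26)*z = (-4 + 26)*9 = 22*9 = 198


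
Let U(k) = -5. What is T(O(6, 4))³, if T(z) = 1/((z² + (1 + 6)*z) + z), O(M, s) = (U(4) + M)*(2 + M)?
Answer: 1/2097152 ≈ 4.7684e-7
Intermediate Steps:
O(M, s) = (-5 + M)*(2 + M)
T(z) = 1/(z² + 8*z) (T(z) = 1/((z² + 7*z) + z) = 1/(z² + 8*z))
T(O(6, 4))³ = (1/((-10 + 6² - 3*6)*(8 + (-10 + 6² - 3*6))))³ = (1/((-10 + 36 - 18)*(8 + (-10 + 36 - 18))))³ = (1/(8*(8 + 8)))³ = ((⅛)/16)³ = ((⅛)*(1/16))³ = (1/128)³ = 1/2097152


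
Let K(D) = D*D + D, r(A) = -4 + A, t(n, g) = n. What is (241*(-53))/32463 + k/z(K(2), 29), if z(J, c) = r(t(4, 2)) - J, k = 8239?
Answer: -89179765/64926 ≈ -1373.6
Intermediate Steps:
K(D) = D + D² (K(D) = D² + D = D + D²)
z(J, c) = -J (z(J, c) = (-4 + 4) - J = 0 - J = -J)
(241*(-53))/32463 + k/z(K(2), 29) = (241*(-53))/32463 + 8239/((-2*(1 + 2))) = -12773*1/32463 + 8239/((-2*3)) = -12773/32463 + 8239/((-1*6)) = -12773/32463 + 8239/(-6) = -12773/32463 + 8239*(-⅙) = -12773/32463 - 8239/6 = -89179765/64926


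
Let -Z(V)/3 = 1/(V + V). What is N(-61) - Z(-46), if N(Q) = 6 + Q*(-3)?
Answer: 17385/92 ≈ 188.97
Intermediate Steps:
Z(V) = -3/(2*V) (Z(V) = -3/(V + V) = -3*1/(2*V) = -3/(2*V))
N(Q) = 6 - 3*Q
N(-61) - Z(-46) = (6 - 3*(-61)) - (-3)/(2*(-46)) = (6 + 183) - (-3)*(-1)/(2*46) = 189 - 1*3/92 = 189 - 3/92 = 17385/92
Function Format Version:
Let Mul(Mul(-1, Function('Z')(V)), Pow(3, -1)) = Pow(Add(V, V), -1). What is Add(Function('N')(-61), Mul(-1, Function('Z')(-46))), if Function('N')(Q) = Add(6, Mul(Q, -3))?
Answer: Rational(17385, 92) ≈ 188.97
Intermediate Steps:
Function('Z')(V) = Mul(Rational(-3, 2), Pow(V, -1)) (Function('Z')(V) = Mul(-3, Pow(Add(V, V), -1)) = Mul(-3, Pow(Mul(2, V), -1)) = Mul(-3, Mul(Rational(1, 2), Pow(V, -1))) = Mul(Rational(-3, 2), Pow(V, -1)))
Function('N')(Q) = Add(6, Mul(-3, Q))
Add(Function('N')(-61), Mul(-1, Function('Z')(-46))) = Add(Add(6, Mul(-3, -61)), Mul(-1, Mul(Rational(-3, 2), Pow(-46, -1)))) = Add(Add(6, 183), Mul(-1, Mul(Rational(-3, 2), Rational(-1, 46)))) = Add(189, Mul(-1, Rational(3, 92))) = Add(189, Rational(-3, 92)) = Rational(17385, 92)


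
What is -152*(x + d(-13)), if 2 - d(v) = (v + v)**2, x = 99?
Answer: 87400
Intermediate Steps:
d(v) = 2 - 4*v**2 (d(v) = 2 - (v + v)**2 = 2 - (2*v)**2 = 2 - 4*v**2)
-152*(x + d(-13)) = -152*(99 + (2 - 4*(-13)**2)) = -152*(99 + (2 - 4*169)) = -152*(99 + (2 - 676)) = -152*(99 - 674) = -152*(-575) = 87400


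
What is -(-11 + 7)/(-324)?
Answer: -1/81 ≈ -0.012346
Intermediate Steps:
-(-11 + 7)/(-324) = -1*(-4)*(-1/324) = 4*(-1/324) = -1/81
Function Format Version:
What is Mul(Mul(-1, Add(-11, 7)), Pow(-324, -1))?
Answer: Rational(-1, 81) ≈ -0.012346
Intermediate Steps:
Mul(Mul(-1, Add(-11, 7)), Pow(-324, -1)) = Mul(Mul(-1, -4), Rational(-1, 324)) = Mul(4, Rational(-1, 324)) = Rational(-1, 81)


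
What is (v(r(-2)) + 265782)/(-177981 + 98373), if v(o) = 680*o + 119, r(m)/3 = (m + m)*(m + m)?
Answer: -298541/79608 ≈ -3.7501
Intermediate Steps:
r(m) = 12*m**2 (r(m) = 3*((m + m)*(m + m)) = 3*((2*m)*(2*m)) = 3*(4*m**2) = 12*m**2)
v(o) = 119 + 680*o
(v(r(-2)) + 265782)/(-177981 + 98373) = ((119 + 680*(12*(-2)**2)) + 265782)/(-177981 + 98373) = ((119 + 680*(12*4)) + 265782)/(-79608) = ((119 + 680*48) + 265782)*(-1/79608) = ((119 + 32640) + 265782)*(-1/79608) = (32759 + 265782)*(-1/79608) = 298541*(-1/79608) = -298541/79608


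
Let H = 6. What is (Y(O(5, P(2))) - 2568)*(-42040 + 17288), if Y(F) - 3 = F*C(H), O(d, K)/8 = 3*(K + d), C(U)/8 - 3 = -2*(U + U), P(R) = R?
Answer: 762089328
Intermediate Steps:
C(U) = 24 - 32*U (C(U) = 24 + 8*(-2*(U + U)) = 24 + 8*(-4*U) = 24 - 32*U)
O(d, K) = 24*K + 24*d (O(d, K) = 8*(3*(K + d)) = 8*(3*K + 3*d) = 24*K + 24*d)
Y(F) = 3 - 168*F (Y(F) = 3 + F*(24 - 32*6) = 3 + F*(24 - 192) = 3 + F*(-168) = 3 - 168*F)
(Y(O(5, P(2))) - 2568)*(-42040 + 17288) = ((3 - 168*(24*2 + 24*5)) - 2568)*(-42040 + 17288) = ((3 - 168*(48 + 120)) - 2568)*(-24752) = ((3 - 168*168) - 2568)*(-24752) = ((3 - 28224) - 2568)*(-24752) = (-28221 - 2568)*(-24752) = -30789*(-24752) = 762089328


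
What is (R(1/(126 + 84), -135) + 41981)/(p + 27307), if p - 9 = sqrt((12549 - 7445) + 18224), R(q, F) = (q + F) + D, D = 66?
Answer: 60105586909/39172377720 - 79213689*sqrt(2)/13057459240 ≈ 1.5258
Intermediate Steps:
R(q, F) = 66 + F + q (R(q, F) = (q + F) + 66 = (F + q) + 66 = 66 + F + q)
p = 9 + 108*sqrt(2) (p = 9 + sqrt((12549 - 7445) + 18224) = 9 + sqrt(5104 + 18224) = 9 + sqrt(23328) = 9 + 108*sqrt(2) ≈ 161.74)
(R(1/(126 + 84), -135) + 41981)/(p + 27307) = ((66 - 135 + 1/(126 + 84)) + 41981)/((9 + 108*sqrt(2)) + 27307) = ((66 - 135 + 1/210) + 41981)/(27316 + 108*sqrt(2)) = (-14489/210 + 41981)/(27316 + 108*sqrt(2)) = 8801521/(210*(27316 + 108*sqrt(2)))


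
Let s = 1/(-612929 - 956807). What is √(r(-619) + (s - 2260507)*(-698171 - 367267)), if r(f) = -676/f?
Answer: √142117837565717523140734985623/242916646 ≈ 1.5519e+6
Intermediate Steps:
s = -1/1569736 (s = 1/(-1569736) = -1/1569736 ≈ -6.3705e-7)
√(r(-619) + (s - 2260507)*(-698171 - 367267)) = √(-676/(-619) + (-1/1569736 - 2260507)*(-698171 - 367267)) = √(-676*(-1/619) - 3548399216153/1569736*(-1065438)) = √(676/619 + 1890299682029810007/784868) = √(1170095503176982965101/485833292) = √142117837565717523140734985623/242916646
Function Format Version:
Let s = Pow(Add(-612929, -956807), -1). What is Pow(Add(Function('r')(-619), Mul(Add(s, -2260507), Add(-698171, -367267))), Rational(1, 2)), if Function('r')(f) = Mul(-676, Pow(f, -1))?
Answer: Mul(Rational(1, 242916646), Pow(142117837565717523140734985623, Rational(1, 2))) ≈ 1.5519e+6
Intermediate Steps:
s = Rational(-1, 1569736) (s = Pow(-1569736, -1) = Rational(-1, 1569736) ≈ -6.3705e-7)
Pow(Add(Function('r')(-619), Mul(Add(s, -2260507), Add(-698171, -367267))), Rational(1, 2)) = Pow(Add(Mul(-676, Pow(-619, -1)), Mul(Add(Rational(-1, 1569736), -2260507), Add(-698171, -367267))), Rational(1, 2)) = Pow(Add(Mul(-676, Rational(-1, 619)), Mul(Rational(-3548399216153, 1569736), -1065438)), Rational(1, 2)) = Pow(Add(Rational(676, 619), Rational(1890299682029810007, 784868)), Rational(1, 2)) = Pow(Rational(1170095503176982965101, 485833292), Rational(1, 2)) = Mul(Rational(1, 242916646), Pow(142117837565717523140734985623, Rational(1, 2)))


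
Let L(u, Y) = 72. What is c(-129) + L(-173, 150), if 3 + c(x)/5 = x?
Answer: -588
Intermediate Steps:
c(x) = -15 + 5*x
c(-129) + L(-173, 150) = (-15 + 5*(-129)) + 72 = (-15 - 645) + 72 = -660 + 72 = -588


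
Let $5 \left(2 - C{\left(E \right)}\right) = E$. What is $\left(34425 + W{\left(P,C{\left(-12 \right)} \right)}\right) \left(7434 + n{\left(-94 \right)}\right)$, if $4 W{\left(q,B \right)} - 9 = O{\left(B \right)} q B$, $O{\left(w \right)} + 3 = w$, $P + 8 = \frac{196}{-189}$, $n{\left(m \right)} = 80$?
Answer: $\frac{349085408243}{1350} \approx 2.5858 \cdot 10^{8}$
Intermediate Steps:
$P = - \frac{244}{27}$ ($P = -8 + \frac{196}{-189} = -8 + 196 \left(- \frac{1}{189}\right) = -8 - \frac{28}{27} = - \frac{244}{27} \approx -9.037$)
$C{\left(E \right)} = 2 - \frac{E}{5}$
$O{\left(w \right)} = -3 + w$
$W{\left(q,B \right)} = \frac{9}{4} + \frac{B q \left(-3 + B\right)}{4}$ ($W{\left(q,B \right)} = \frac{9}{4} + \frac{\left(-3 + B\right) q B}{4} = \frac{9}{4} + \frac{q \left(-3 + B\right) B}{4} = \frac{9}{4} + \frac{B q \left(-3 + B\right)}{4}$)
$\left(34425 + W{\left(P,C{\left(-12 \right)} \right)}\right) \left(7434 + n{\left(-94 \right)}\right) = \left(34425 + \left(\frac{9}{4} + \frac{1}{4} \left(2 - - \frac{12}{5}\right) \left(- \frac{244}{27}\right) \left(-3 + \left(2 - - \frac{12}{5}\right)\right)\right)\right) \left(7434 + 80\right) = \left(34425 + \left(\frac{9}{4} + \frac{1}{4} \left(2 + \frac{12}{5}\right) \left(- \frac{244}{27}\right) \left(-3 + \left(2 + \frac{12}{5}\right)\right)\right)\right) 7514 = \left(34425 + \left(\frac{9}{4} + \frac{1}{4} \cdot \frac{22}{5} \left(- \frac{244}{27}\right) \left(-3 + \frac{22}{5}\right)\right)\right) 7514 = \left(34425 + \left(\frac{9}{4} + \frac{1}{4} \cdot \frac{22}{5} \left(- \frac{244}{27}\right) \frac{7}{5}\right)\right) 7514 = \left(34425 + \left(\frac{9}{4} - \frac{9394}{675}\right)\right) 7514 = \left(34425 - \frac{31501}{2700}\right) 7514 = \frac{92915999}{2700} \cdot 7514 = \frac{349085408243}{1350}$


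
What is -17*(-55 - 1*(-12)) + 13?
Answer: 744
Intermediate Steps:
-17*(-55 - 1*(-12)) + 13 = -17*(-55 + 12) + 13 = -17*(-43) + 13 = 731 + 13 = 744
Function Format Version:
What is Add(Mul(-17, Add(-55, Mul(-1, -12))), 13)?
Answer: 744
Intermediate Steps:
Add(Mul(-17, Add(-55, Mul(-1, -12))), 13) = Add(Mul(-17, Add(-55, 12)), 13) = Add(Mul(-17, -43), 13) = Add(731, 13) = 744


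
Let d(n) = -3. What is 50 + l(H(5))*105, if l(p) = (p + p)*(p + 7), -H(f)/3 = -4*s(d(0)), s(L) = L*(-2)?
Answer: 1194530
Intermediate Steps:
s(L) = -2*L
H(f) = 72 (H(f) = -(-12)*(-2*(-3)) = -(-12)*6 = -3*(-24) = 72)
l(p) = 2*p*(7 + p) (l(p) = (2*p)*(7 + p) = 2*p*(7 + p))
50 + l(H(5))*105 = 50 + (2*72*(7 + 72))*105 = 50 + (2*72*79)*105 = 50 + 11376*105 = 50 + 1194480 = 1194530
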